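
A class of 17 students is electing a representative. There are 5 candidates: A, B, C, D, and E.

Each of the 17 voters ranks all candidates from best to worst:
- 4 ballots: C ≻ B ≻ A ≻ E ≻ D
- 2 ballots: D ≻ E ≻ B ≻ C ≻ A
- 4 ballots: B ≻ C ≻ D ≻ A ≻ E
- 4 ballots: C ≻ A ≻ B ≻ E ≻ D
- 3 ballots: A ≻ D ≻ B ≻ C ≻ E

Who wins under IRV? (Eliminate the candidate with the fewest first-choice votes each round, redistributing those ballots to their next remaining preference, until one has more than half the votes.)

B

Round 1: A 3, B 4, C 8, D 2, E 0. E eliminated.
Round 2: A 3, B 4, C 8, D 2. D eliminated.
Round 3: A 3, B 6, C 8. A eliminated.
Round 4: B 9, C 8. B has a majority (≥9).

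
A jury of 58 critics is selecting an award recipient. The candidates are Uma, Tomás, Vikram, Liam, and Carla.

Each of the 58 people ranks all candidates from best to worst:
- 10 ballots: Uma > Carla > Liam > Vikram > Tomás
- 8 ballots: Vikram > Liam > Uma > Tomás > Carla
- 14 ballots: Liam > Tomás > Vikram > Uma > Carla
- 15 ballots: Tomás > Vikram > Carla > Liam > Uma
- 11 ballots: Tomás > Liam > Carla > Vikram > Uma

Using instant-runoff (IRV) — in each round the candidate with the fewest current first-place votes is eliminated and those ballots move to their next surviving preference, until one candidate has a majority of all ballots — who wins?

Liam

Round 1: Uma 10, Tomás 26, Vikram 8, Liam 14, Carla 0. Carla eliminated.
Round 2: Uma 10, Tomás 26, Vikram 8, Liam 14. Vikram eliminated.
Round 3: Uma 10, Tomás 26, Liam 22. Uma eliminated.
Round 4: Tomás 26, Liam 32. Liam has a majority (≥30).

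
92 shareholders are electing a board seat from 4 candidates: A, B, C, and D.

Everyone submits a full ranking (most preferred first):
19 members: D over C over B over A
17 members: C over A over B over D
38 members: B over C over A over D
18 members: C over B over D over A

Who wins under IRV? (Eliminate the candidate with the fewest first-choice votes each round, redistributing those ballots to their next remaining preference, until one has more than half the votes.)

Round 1: A 0, B 38, C 35, D 19. A eliminated.
Round 2: B 38, C 35, D 19. D eliminated.
Round 3: B 38, C 54. C has a majority (≥47).

C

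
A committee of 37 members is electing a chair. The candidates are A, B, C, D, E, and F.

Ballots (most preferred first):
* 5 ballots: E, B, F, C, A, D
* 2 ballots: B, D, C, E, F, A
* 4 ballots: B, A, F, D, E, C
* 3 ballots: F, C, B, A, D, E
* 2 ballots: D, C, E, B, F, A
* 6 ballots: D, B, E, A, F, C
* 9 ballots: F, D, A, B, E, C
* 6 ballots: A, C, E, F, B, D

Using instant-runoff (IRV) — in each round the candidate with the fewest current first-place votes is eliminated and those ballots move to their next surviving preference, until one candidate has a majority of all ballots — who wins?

Round 1: A 6, B 6, C 0, D 8, E 5, F 12. C eliminated.
Round 2: A 6, B 6, D 8, E 5, F 12. E eliminated.
Round 3: A 6, B 11, D 8, F 12. A eliminated.
Round 4: B 11, D 8, F 18. D eliminated.
Round 5: B 19, F 18. B has a majority (≥19).

B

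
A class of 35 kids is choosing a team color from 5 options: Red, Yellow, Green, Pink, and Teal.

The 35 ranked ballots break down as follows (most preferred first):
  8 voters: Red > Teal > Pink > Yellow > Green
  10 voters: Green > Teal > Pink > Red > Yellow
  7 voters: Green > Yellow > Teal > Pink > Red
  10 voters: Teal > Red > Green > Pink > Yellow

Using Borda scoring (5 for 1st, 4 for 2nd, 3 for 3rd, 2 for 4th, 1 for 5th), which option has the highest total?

Red: 8×5 + 10×2 + 7×1 + 10×4 = 107
Yellow: 8×2 + 10×1 + 7×4 + 10×1 = 64
Green: 8×1 + 10×5 + 7×5 + 10×3 = 123
Pink: 8×3 + 10×3 + 7×2 + 10×2 = 88
Teal: 8×4 + 10×4 + 7×3 + 10×5 = 143

Teal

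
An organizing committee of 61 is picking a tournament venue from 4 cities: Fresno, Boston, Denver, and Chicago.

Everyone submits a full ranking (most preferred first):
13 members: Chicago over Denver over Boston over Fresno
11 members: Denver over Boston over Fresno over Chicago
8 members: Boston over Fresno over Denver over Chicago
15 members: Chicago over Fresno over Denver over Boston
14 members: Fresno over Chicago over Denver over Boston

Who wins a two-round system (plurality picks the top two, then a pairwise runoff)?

Round 1 first-place votes: Fresno 14, Boston 8, Denver 11, Chicago 28. Chicago and Fresno advance.
Runoff: Chicago is ranked above Fresno on 28 ballots, Fresno above Chicago on 33.

Fresno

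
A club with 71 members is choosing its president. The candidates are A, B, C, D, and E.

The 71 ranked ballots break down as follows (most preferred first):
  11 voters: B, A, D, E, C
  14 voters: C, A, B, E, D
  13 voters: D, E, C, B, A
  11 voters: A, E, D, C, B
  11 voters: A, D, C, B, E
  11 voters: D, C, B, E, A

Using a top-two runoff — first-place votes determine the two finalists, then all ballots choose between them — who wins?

A

Round 1 first-place votes: A 22, B 11, C 14, D 24, E 0. D and A advance.
Runoff: D is ranked above A on 24 ballots, A above D on 47.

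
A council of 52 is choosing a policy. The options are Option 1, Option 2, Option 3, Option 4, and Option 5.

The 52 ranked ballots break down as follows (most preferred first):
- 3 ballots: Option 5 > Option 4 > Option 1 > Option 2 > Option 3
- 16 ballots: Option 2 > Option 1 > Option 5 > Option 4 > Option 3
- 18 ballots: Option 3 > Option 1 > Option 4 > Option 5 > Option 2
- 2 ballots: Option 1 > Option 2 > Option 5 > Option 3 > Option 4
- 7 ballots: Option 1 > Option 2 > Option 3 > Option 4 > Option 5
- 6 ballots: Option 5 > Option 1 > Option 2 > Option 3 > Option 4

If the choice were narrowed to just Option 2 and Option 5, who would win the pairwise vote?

Option 2 is ranked above Option 5 on 25 ballots; Option 5 above Option 2 on 27.

Option 5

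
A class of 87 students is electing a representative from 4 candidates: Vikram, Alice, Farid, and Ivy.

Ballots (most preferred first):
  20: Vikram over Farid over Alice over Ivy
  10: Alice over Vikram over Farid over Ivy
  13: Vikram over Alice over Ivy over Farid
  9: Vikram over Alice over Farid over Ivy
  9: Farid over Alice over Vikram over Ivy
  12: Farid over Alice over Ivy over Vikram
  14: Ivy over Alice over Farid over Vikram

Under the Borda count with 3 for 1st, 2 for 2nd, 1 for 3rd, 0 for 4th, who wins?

Alice

Vikram: 20×3 + 10×2 + 13×3 + 9×3 + 9×1 + 12×0 + 14×0 = 155
Alice: 20×1 + 10×3 + 13×2 + 9×2 + 9×2 + 12×2 + 14×2 = 164
Farid: 20×2 + 10×1 + 13×0 + 9×1 + 9×3 + 12×3 + 14×1 = 136
Ivy: 20×0 + 10×0 + 13×1 + 9×0 + 9×0 + 12×1 + 14×3 = 67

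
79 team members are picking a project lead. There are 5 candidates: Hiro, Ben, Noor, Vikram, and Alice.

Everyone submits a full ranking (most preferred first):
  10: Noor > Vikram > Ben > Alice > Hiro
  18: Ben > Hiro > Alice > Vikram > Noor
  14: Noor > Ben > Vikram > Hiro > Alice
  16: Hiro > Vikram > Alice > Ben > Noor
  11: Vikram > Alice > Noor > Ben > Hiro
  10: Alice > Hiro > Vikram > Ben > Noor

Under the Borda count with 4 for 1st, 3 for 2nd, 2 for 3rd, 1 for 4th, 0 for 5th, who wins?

Vikram

Hiro: 10×0 + 18×3 + 14×1 + 16×4 + 11×0 + 10×3 = 162
Ben: 10×2 + 18×4 + 14×3 + 16×1 + 11×1 + 10×1 = 171
Noor: 10×4 + 18×0 + 14×4 + 16×0 + 11×2 + 10×0 = 118
Vikram: 10×3 + 18×1 + 14×2 + 16×3 + 11×4 + 10×2 = 188
Alice: 10×1 + 18×2 + 14×0 + 16×2 + 11×3 + 10×4 = 151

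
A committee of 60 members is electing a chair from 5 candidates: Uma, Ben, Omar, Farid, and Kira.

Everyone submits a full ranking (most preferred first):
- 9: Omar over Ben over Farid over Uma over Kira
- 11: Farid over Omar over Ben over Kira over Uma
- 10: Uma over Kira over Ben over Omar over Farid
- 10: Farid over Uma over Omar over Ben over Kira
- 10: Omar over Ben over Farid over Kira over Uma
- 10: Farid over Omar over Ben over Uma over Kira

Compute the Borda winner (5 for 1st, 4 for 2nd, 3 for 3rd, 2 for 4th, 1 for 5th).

Omar

Uma: 9×2 + 11×1 + 10×5 + 10×4 + 10×1 + 10×2 = 149
Ben: 9×4 + 11×3 + 10×3 + 10×2 + 10×4 + 10×3 = 189
Omar: 9×5 + 11×4 + 10×2 + 10×3 + 10×5 + 10×4 = 229
Farid: 9×3 + 11×5 + 10×1 + 10×5 + 10×3 + 10×5 = 222
Kira: 9×1 + 11×2 + 10×4 + 10×1 + 10×2 + 10×1 = 111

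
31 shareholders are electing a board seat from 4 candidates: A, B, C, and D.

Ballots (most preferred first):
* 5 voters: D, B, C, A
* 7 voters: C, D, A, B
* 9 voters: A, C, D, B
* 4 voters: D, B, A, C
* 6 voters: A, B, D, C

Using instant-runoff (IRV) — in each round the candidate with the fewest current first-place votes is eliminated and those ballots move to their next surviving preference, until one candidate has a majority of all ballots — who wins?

D

Round 1: A 15, B 0, C 7, D 9. B eliminated.
Round 2: A 15, C 7, D 9. C eliminated.
Round 3: A 15, D 16. D has a majority (≥16).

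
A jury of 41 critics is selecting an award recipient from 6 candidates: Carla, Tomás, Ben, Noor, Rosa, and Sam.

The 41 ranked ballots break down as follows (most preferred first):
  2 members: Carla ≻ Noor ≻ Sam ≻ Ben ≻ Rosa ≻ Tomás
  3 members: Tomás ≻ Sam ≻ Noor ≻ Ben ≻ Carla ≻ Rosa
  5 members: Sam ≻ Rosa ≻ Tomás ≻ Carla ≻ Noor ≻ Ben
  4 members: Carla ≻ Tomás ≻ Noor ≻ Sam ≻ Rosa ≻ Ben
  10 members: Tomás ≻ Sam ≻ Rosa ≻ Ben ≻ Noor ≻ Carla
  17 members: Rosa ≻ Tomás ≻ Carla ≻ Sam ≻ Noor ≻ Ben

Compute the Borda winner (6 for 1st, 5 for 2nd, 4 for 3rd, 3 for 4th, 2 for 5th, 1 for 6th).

Carla: 2×6 + 3×2 + 5×3 + 4×6 + 10×1 + 17×4 = 135
Tomás: 2×1 + 3×6 + 5×4 + 4×5 + 10×6 + 17×5 = 205
Ben: 2×3 + 3×3 + 5×1 + 4×1 + 10×3 + 17×1 = 71
Noor: 2×5 + 3×4 + 5×2 + 4×4 + 10×2 + 17×2 = 102
Rosa: 2×2 + 3×1 + 5×5 + 4×2 + 10×4 + 17×6 = 182
Sam: 2×4 + 3×5 + 5×6 + 4×3 + 10×5 + 17×3 = 166

Tomás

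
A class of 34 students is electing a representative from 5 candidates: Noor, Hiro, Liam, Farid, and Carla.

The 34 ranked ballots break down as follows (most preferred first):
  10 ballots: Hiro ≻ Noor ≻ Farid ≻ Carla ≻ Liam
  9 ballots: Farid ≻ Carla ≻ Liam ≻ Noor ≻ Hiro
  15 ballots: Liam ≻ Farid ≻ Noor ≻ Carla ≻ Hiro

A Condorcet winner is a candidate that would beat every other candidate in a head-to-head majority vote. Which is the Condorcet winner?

Farid vs Noor: 24–10
Farid vs Hiro: 24–10
Farid vs Liam: 19–15
Farid vs Carla: 34–0
Farid beats every other candidate.

Farid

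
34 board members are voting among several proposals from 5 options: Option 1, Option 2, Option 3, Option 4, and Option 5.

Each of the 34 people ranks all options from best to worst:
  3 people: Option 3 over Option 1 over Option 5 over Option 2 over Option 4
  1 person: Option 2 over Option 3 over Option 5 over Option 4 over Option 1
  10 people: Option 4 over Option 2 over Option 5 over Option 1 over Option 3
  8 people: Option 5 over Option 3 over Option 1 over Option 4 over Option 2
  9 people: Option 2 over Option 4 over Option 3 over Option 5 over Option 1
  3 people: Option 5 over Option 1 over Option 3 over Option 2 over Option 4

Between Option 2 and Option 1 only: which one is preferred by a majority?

Option 2

Option 2 is ranked above Option 1 on 20 ballots; Option 1 above Option 2 on 14.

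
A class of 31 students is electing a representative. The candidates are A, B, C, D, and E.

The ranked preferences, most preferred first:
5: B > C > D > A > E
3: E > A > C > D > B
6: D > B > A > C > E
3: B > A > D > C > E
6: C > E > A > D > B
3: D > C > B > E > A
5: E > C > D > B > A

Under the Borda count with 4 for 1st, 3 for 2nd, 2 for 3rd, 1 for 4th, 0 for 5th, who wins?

C

A: 5×1 + 3×3 + 6×2 + 3×3 + 6×2 + 3×0 + 5×0 = 47
B: 5×4 + 3×0 + 6×3 + 3×4 + 6×0 + 3×2 + 5×1 = 61
C: 5×3 + 3×2 + 6×1 + 3×1 + 6×4 + 3×3 + 5×3 = 78
D: 5×2 + 3×1 + 6×4 + 3×2 + 6×1 + 3×4 + 5×2 = 71
E: 5×0 + 3×4 + 6×0 + 3×0 + 6×3 + 3×1 + 5×4 = 53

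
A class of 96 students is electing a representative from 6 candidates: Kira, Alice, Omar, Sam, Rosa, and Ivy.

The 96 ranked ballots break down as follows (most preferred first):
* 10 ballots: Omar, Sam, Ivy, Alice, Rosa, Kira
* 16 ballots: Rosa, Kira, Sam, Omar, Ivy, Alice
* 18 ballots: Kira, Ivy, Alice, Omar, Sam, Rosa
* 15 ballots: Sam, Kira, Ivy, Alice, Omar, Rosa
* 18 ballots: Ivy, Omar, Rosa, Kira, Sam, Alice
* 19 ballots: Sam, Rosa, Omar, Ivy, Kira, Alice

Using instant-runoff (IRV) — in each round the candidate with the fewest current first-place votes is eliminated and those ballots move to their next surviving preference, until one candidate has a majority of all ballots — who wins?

Round 1: Kira 18, Alice 0, Omar 10, Sam 34, Rosa 16, Ivy 18. Alice eliminated.
Round 2: Kira 18, Omar 10, Sam 34, Rosa 16, Ivy 18. Omar eliminated.
Round 3: Kira 18, Sam 44, Rosa 16, Ivy 18. Rosa eliminated.
Round 4: Kira 34, Sam 44, Ivy 18. Ivy eliminated.
Round 5: Kira 52, Sam 44. Kira has a majority (≥49).

Kira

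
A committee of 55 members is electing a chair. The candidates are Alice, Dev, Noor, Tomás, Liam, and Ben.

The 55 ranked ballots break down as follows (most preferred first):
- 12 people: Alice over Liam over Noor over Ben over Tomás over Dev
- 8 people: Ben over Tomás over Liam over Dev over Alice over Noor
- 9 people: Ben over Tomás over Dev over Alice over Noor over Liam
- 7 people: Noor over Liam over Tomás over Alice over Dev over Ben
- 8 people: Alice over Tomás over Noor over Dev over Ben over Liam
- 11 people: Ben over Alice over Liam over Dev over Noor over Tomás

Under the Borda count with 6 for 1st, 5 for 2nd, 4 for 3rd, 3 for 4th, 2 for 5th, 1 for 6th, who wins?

Alice

Alice: 12×6 + 8×2 + 9×3 + 7×3 + 8×6 + 11×5 = 239
Dev: 12×1 + 8×3 + 9×4 + 7×2 + 8×3 + 11×3 = 143
Noor: 12×4 + 8×1 + 9×2 + 7×6 + 8×4 + 11×2 = 170
Tomás: 12×2 + 8×5 + 9×5 + 7×4 + 8×5 + 11×1 = 188
Liam: 12×5 + 8×4 + 9×1 + 7×5 + 8×1 + 11×4 = 188
Ben: 12×3 + 8×6 + 9×6 + 7×1 + 8×2 + 11×6 = 227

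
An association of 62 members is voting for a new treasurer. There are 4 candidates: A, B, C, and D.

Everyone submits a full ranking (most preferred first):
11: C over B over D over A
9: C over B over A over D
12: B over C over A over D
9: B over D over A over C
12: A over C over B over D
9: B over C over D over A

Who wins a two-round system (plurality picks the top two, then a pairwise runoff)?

C

Round 1 first-place votes: A 12, B 30, C 20, D 0. B and C advance.
Runoff: B is ranked above C on 30 ballots, C above B on 32.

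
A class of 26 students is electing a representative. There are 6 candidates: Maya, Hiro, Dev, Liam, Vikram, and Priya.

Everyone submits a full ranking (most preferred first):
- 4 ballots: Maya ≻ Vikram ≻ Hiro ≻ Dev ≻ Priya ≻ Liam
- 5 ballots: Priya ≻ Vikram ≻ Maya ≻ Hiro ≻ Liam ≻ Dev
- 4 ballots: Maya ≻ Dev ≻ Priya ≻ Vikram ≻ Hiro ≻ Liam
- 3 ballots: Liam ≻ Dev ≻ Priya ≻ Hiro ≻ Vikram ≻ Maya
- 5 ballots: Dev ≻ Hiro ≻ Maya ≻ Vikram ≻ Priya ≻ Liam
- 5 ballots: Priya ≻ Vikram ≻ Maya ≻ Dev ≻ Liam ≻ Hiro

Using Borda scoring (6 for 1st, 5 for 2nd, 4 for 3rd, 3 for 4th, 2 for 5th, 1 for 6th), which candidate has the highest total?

Maya

Maya: 4×6 + 5×4 + 4×6 + 3×1 + 5×4 + 5×4 = 111
Hiro: 4×4 + 5×3 + 4×2 + 3×3 + 5×5 + 5×1 = 78
Dev: 4×3 + 5×1 + 4×5 + 3×5 + 5×6 + 5×3 = 97
Liam: 4×1 + 5×2 + 4×1 + 3×6 + 5×1 + 5×2 = 51
Vikram: 4×5 + 5×5 + 4×3 + 3×2 + 5×3 + 5×5 = 103
Priya: 4×2 + 5×6 + 4×4 + 3×4 + 5×2 + 5×6 = 106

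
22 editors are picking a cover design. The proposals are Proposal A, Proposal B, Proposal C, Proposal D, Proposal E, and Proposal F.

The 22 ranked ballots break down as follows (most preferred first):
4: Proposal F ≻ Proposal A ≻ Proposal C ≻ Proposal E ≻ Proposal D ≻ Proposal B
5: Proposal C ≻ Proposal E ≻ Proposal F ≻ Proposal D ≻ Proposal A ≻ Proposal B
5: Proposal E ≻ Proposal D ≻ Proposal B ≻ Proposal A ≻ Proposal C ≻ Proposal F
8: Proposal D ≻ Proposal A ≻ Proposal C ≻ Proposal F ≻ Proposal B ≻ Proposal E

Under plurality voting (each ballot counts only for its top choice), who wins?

First-place votes: Proposal A 0, Proposal B 0, Proposal C 5, Proposal D 8, Proposal E 5, Proposal F 4.

Proposal D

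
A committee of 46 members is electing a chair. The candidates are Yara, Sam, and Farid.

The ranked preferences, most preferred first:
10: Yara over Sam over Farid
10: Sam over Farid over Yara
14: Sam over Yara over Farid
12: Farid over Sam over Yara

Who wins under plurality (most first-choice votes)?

Sam

First-place votes: Yara 10, Sam 24, Farid 12.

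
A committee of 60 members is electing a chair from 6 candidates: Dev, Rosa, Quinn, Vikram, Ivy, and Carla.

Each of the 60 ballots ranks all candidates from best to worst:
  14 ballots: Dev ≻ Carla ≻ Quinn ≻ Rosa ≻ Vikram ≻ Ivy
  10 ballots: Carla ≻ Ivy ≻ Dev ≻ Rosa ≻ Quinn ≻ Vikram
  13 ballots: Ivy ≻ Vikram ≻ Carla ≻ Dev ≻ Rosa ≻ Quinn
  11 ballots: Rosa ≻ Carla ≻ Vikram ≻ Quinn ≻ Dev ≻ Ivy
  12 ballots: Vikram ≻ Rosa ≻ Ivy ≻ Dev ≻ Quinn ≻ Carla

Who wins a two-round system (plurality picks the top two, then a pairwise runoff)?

Round 1 first-place votes: Dev 14, Rosa 11, Quinn 0, Vikram 12, Ivy 13, Carla 10. Dev and Ivy advance.
Runoff: Dev is ranked above Ivy on 25 ballots, Ivy above Dev on 35.

Ivy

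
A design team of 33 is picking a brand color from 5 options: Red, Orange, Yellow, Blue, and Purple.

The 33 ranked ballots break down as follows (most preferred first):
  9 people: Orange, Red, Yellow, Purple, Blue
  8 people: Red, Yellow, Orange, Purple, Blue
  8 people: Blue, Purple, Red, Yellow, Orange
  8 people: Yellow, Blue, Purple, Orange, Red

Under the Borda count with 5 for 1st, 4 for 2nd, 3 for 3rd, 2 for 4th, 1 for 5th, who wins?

Yellow

Red: 9×4 + 8×5 + 8×3 + 8×1 = 108
Orange: 9×5 + 8×3 + 8×1 + 8×2 = 93
Yellow: 9×3 + 8×4 + 8×2 + 8×5 = 115
Blue: 9×1 + 8×1 + 8×5 + 8×4 = 89
Purple: 9×2 + 8×2 + 8×4 + 8×3 = 90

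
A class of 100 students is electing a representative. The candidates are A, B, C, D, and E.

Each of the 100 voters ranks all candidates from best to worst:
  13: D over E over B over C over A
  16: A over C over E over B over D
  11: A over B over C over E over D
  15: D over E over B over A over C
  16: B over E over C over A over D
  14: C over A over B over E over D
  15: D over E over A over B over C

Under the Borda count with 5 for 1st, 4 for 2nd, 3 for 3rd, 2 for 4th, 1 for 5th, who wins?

A: 13×1 + 16×5 + 11×5 + 15×2 + 16×2 + 14×4 + 15×3 = 311
B: 13×3 + 16×2 + 11×4 + 15×3 + 16×5 + 14×3 + 15×2 = 312
C: 13×2 + 16×4 + 11×3 + 15×1 + 16×3 + 14×5 + 15×1 = 271
D: 13×5 + 16×1 + 11×1 + 15×5 + 16×1 + 14×1 + 15×5 = 272
E: 13×4 + 16×3 + 11×2 + 15×4 + 16×4 + 14×2 + 15×4 = 334

E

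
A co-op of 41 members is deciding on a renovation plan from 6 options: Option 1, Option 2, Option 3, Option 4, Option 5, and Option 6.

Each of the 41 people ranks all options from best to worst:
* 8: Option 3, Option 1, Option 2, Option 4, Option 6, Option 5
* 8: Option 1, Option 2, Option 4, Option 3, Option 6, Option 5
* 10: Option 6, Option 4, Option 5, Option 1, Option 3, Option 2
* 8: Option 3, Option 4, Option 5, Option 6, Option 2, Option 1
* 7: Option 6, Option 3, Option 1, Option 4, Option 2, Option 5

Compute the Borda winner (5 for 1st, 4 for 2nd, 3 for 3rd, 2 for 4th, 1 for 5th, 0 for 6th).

Option 1: 8×4 + 8×5 + 10×2 + 8×0 + 7×3 = 113
Option 2: 8×3 + 8×4 + 10×0 + 8×1 + 7×1 = 71
Option 3: 8×5 + 8×2 + 10×1 + 8×5 + 7×4 = 134
Option 4: 8×2 + 8×3 + 10×4 + 8×4 + 7×2 = 126
Option 5: 8×0 + 8×0 + 10×3 + 8×3 + 7×0 = 54
Option 6: 8×1 + 8×1 + 10×5 + 8×2 + 7×5 = 117

Option 3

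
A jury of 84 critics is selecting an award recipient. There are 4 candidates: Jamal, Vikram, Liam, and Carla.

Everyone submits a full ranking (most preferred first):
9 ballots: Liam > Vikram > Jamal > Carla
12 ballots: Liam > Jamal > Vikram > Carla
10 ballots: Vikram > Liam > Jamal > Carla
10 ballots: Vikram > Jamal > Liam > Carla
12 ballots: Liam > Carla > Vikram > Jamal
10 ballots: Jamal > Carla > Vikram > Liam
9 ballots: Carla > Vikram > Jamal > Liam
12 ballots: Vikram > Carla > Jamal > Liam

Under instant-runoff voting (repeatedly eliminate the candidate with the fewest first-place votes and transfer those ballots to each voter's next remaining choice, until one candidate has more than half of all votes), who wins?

Round 1: Jamal 10, Vikram 32, Liam 33, Carla 9. Carla eliminated.
Round 2: Jamal 10, Vikram 41, Liam 33. Jamal eliminated.
Round 3: Vikram 51, Liam 33. Vikram has a majority (≥43).

Vikram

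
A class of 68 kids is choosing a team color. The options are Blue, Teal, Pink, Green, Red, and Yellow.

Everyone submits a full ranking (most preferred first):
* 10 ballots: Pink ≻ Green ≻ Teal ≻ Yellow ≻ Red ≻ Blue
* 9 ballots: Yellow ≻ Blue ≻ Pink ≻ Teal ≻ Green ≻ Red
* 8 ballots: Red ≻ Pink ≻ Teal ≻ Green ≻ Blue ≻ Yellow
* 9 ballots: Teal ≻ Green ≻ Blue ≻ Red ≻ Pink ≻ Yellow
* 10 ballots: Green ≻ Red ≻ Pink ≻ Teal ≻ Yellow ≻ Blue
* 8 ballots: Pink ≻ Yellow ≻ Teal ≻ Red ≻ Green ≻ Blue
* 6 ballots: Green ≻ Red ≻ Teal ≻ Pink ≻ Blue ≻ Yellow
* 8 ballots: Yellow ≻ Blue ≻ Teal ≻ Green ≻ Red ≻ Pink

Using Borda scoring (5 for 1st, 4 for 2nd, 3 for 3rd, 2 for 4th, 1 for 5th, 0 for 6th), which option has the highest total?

Green

Blue: 10×0 + 9×4 + 8×1 + 9×3 + 10×0 + 8×0 + 6×1 + 8×4 = 109
Teal: 10×3 + 9×2 + 8×3 + 9×5 + 10×2 + 8×3 + 6×3 + 8×3 = 203
Pink: 10×5 + 9×3 + 8×4 + 9×1 + 10×3 + 8×5 + 6×2 + 8×0 = 200
Green: 10×4 + 9×1 + 8×2 + 9×4 + 10×5 + 8×1 + 6×5 + 8×2 = 205
Red: 10×1 + 9×0 + 8×5 + 9×2 + 10×4 + 8×2 + 6×4 + 8×1 = 156
Yellow: 10×2 + 9×5 + 8×0 + 9×0 + 10×1 + 8×4 + 6×0 + 8×5 = 147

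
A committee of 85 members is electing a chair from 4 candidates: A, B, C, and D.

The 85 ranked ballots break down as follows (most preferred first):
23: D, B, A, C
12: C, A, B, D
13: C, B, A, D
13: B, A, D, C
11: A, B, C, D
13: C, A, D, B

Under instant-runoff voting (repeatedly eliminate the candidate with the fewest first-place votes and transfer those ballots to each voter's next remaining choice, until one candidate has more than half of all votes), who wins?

Round 1: A 11, B 13, C 38, D 23. A eliminated.
Round 2: B 24, C 38, D 23. D eliminated.
Round 3: B 47, C 38. B has a majority (≥43).

B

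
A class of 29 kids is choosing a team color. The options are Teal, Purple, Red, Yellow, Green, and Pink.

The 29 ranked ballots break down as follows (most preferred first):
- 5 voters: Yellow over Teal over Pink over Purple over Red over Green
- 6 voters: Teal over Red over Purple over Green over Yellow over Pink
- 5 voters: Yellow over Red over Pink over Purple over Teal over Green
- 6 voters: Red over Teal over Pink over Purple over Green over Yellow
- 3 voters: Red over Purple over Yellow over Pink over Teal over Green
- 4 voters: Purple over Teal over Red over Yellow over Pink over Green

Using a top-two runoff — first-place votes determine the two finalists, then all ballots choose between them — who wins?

Round 1 first-place votes: Teal 6, Purple 4, Red 9, Yellow 10, Green 0, Pink 0. Yellow and Red advance.
Runoff: Yellow is ranked above Red on 10 ballots, Red above Yellow on 19.

Red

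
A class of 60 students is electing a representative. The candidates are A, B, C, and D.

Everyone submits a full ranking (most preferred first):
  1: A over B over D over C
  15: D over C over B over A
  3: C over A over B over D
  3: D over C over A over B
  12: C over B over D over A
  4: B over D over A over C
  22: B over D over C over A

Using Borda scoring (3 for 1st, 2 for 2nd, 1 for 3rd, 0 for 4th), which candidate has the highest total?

A: 1×3 + 15×0 + 3×2 + 3×1 + 12×0 + 4×1 + 22×0 = 16
B: 1×2 + 15×1 + 3×1 + 3×0 + 12×2 + 4×3 + 22×3 = 122
C: 1×0 + 15×2 + 3×3 + 3×2 + 12×3 + 4×0 + 22×1 = 103
D: 1×1 + 15×3 + 3×0 + 3×3 + 12×1 + 4×2 + 22×2 = 119

B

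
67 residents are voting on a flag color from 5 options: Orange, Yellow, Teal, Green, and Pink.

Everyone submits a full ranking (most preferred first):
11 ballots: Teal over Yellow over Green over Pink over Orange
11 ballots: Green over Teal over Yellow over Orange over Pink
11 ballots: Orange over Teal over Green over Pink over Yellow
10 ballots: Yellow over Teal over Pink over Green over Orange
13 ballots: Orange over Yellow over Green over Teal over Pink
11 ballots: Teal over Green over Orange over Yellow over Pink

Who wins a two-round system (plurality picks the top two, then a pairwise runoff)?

Teal

Round 1 first-place votes: Orange 24, Yellow 10, Teal 22, Green 11, Pink 0. Orange and Teal advance.
Runoff: Orange is ranked above Teal on 24 ballots, Teal above Orange on 43.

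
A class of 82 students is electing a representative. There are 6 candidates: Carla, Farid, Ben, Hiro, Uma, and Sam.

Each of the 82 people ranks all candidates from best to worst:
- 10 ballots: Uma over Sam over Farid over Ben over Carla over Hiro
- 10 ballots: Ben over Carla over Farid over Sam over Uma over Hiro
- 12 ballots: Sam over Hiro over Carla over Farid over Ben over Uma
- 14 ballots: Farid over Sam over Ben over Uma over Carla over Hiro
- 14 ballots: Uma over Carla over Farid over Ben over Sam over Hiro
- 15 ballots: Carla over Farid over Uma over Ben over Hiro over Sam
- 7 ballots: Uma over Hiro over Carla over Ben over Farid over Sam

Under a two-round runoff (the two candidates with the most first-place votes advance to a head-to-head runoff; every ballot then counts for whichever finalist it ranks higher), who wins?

Round 1 first-place votes: Carla 15, Farid 14, Ben 10, Hiro 0, Uma 31, Sam 12. Uma and Carla advance.
Runoff: Uma is ranked above Carla on 45 ballots, Carla above Uma on 37.

Uma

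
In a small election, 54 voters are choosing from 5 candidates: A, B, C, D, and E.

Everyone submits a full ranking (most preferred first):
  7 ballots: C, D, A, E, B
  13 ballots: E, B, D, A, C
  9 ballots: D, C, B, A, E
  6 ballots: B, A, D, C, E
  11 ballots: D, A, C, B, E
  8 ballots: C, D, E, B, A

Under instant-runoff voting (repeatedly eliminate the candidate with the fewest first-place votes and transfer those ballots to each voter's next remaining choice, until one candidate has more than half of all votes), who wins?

D

Round 1: A 0, B 6, C 15, D 20, E 13. A eliminated.
Round 2: B 6, C 15, D 20, E 13. B eliminated.
Round 3: C 15, D 26, E 13. E eliminated.
Round 4: C 15, D 39. D has a majority (≥28).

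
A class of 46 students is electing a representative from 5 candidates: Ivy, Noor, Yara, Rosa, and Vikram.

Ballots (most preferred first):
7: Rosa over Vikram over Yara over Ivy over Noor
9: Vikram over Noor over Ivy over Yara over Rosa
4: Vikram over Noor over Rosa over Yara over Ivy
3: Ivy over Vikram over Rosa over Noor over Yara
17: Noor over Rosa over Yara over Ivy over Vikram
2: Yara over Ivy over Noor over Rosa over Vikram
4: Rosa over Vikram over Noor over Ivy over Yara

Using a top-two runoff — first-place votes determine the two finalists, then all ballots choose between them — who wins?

Vikram

Round 1 first-place votes: Ivy 3, Noor 17, Yara 2, Rosa 11, Vikram 13. Noor and Vikram advance.
Runoff: Noor is ranked above Vikram on 19 ballots, Vikram above Noor on 27.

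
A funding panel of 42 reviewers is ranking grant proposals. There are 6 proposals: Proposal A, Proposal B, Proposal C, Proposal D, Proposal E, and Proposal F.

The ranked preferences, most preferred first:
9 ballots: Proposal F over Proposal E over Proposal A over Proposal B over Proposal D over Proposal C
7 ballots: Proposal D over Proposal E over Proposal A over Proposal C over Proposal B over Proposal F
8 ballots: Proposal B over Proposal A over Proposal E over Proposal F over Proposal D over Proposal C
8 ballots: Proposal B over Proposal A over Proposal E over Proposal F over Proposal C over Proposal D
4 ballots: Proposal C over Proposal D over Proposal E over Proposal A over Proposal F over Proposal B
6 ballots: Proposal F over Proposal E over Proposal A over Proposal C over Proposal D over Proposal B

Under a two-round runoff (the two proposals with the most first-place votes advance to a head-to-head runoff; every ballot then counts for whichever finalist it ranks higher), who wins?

Proposal B

Round 1 first-place votes: Proposal A 0, Proposal B 16, Proposal C 4, Proposal D 7, Proposal E 0, Proposal F 15. Proposal B and Proposal F advance.
Runoff: Proposal B is ranked above Proposal F on 23 ballots, Proposal F above Proposal B on 19.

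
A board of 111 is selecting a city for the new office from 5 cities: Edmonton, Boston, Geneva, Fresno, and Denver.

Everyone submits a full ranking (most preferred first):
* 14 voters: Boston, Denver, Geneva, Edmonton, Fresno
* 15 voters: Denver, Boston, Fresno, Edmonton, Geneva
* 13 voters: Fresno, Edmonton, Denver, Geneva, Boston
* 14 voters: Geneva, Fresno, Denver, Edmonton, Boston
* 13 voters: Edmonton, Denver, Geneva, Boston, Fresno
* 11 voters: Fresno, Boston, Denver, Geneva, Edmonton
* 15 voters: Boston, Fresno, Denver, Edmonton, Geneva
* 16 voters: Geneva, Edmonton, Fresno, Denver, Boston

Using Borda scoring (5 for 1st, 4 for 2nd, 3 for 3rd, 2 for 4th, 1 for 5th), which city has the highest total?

Denver

Edmonton: 14×2 + 15×2 + 13×4 + 14×2 + 13×5 + 11×1 + 15×2 + 16×4 = 308
Boston: 14×5 + 15×4 + 13×1 + 14×1 + 13×2 + 11×4 + 15×5 + 16×1 = 318
Geneva: 14×3 + 15×1 + 13×2 + 14×5 + 13×3 + 11×2 + 15×1 + 16×5 = 309
Fresno: 14×1 + 15×3 + 13×5 + 14×4 + 13×1 + 11×5 + 15×4 + 16×3 = 356
Denver: 14×4 + 15×5 + 13×3 + 14×3 + 13×4 + 11×3 + 15×3 + 16×2 = 374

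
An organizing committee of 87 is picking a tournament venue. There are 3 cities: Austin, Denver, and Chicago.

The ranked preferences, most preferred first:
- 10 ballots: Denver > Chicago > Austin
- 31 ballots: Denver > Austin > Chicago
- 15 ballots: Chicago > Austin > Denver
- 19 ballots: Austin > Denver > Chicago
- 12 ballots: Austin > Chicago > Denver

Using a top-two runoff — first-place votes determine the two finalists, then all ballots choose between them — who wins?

Austin

Round 1 first-place votes: Austin 31, Denver 41, Chicago 15. Denver and Austin advance.
Runoff: Denver is ranked above Austin on 41 ballots, Austin above Denver on 46.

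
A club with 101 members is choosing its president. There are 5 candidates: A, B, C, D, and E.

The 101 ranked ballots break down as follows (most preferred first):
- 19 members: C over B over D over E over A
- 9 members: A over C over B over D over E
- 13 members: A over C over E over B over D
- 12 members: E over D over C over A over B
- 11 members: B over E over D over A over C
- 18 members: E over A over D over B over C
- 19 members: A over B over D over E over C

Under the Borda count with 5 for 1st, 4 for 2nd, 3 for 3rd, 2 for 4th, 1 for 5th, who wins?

A: 19×1 + 9×5 + 13×5 + 12×2 + 11×2 + 18×4 + 19×5 = 342
B: 19×4 + 9×3 + 13×2 + 12×1 + 11×5 + 18×2 + 19×4 = 308
C: 19×5 + 9×4 + 13×4 + 12×3 + 11×1 + 18×1 + 19×1 = 267
D: 19×3 + 9×2 + 13×1 + 12×4 + 11×3 + 18×3 + 19×3 = 280
E: 19×2 + 9×1 + 13×3 + 12×5 + 11×4 + 18×5 + 19×2 = 318

A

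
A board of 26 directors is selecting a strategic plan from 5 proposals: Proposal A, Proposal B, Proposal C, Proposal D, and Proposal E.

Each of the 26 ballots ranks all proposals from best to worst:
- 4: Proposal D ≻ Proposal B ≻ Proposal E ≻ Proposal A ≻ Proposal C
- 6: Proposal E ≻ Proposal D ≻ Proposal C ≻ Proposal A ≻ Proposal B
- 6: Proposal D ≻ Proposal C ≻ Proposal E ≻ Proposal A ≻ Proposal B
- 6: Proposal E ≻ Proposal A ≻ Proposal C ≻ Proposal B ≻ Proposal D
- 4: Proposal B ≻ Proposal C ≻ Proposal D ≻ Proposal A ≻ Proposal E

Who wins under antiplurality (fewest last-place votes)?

Last-place votes: Proposal A 0, Proposal B 12, Proposal C 4, Proposal D 6, Proposal E 4.

Proposal A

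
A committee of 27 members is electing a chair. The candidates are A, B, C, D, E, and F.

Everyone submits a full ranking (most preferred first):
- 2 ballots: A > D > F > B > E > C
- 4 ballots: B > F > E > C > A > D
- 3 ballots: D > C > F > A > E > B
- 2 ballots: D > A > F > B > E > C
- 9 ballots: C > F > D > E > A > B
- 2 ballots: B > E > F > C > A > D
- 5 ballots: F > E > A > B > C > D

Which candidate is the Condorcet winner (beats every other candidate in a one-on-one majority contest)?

F

F vs A: 23–4
F vs B: 21–6
F vs C: 15–12
F vs D: 20–7
F vs E: 25–2
F beats every other candidate.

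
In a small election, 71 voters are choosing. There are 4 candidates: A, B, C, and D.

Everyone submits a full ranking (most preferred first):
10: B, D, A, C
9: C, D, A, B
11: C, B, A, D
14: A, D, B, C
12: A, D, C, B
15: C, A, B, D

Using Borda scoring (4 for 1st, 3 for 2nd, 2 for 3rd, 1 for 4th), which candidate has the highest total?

A: 10×2 + 9×2 + 11×2 + 14×4 + 12×4 + 15×3 = 209
B: 10×4 + 9×1 + 11×3 + 14×2 + 12×1 + 15×2 = 152
C: 10×1 + 9×4 + 11×4 + 14×1 + 12×2 + 15×4 = 188
D: 10×3 + 9×3 + 11×1 + 14×3 + 12×3 + 15×1 = 161

A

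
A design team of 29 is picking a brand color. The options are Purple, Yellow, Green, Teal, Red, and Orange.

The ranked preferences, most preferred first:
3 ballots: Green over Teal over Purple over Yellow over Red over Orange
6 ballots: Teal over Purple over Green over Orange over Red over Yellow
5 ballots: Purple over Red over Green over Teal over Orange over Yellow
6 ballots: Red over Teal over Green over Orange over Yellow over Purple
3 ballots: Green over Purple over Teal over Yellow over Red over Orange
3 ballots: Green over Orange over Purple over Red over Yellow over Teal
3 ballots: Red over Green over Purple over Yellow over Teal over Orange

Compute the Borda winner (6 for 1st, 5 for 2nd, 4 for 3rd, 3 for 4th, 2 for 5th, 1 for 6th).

Green

Purple: 3×4 + 6×5 + 5×6 + 6×1 + 3×5 + 3×4 + 3×4 = 117
Yellow: 3×3 + 6×1 + 5×1 + 6×2 + 3×3 + 3×2 + 3×3 = 56
Green: 3×6 + 6×4 + 5×4 + 6×4 + 3×6 + 3×6 + 3×5 = 137
Teal: 3×5 + 6×6 + 5×3 + 6×5 + 3×4 + 3×1 + 3×2 = 117
Red: 3×2 + 6×2 + 5×5 + 6×6 + 3×2 + 3×3 + 3×6 = 112
Orange: 3×1 + 6×3 + 5×2 + 6×3 + 3×1 + 3×5 + 3×1 = 70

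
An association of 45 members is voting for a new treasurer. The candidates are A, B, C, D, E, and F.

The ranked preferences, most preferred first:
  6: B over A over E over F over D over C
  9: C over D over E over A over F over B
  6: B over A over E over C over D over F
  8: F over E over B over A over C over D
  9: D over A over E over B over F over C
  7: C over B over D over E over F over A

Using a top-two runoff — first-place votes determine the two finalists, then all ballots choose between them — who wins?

B

Round 1 first-place votes: A 0, B 12, C 16, D 9, E 0, F 8. C and B advance.
Runoff: C is ranked above B on 16 ballots, B above C on 29.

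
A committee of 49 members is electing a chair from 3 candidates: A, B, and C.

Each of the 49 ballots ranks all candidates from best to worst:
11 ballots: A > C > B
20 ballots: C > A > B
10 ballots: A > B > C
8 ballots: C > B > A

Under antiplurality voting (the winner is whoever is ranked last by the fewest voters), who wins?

A

Last-place votes: A 8, B 31, C 10.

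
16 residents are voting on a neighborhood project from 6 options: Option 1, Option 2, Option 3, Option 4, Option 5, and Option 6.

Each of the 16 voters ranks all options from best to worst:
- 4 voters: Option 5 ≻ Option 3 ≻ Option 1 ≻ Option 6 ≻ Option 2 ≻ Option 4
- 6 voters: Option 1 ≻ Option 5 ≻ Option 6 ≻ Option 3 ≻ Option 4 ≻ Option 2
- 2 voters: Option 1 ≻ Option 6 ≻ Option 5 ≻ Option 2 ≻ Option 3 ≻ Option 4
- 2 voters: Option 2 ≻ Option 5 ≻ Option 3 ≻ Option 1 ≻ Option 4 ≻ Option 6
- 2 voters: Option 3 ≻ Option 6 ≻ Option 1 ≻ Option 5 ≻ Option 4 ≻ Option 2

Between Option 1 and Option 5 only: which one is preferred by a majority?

Option 1

Option 1 is ranked above Option 5 on 10 ballots; Option 5 above Option 1 on 6.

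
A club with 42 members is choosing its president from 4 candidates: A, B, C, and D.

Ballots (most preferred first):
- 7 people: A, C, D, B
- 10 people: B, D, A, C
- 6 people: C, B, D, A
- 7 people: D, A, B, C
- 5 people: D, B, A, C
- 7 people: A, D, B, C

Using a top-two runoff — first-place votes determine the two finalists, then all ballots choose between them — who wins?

D

Round 1 first-place votes: A 14, B 10, C 6, D 12. A and D advance.
Runoff: A is ranked above D on 14 ballots, D above A on 28.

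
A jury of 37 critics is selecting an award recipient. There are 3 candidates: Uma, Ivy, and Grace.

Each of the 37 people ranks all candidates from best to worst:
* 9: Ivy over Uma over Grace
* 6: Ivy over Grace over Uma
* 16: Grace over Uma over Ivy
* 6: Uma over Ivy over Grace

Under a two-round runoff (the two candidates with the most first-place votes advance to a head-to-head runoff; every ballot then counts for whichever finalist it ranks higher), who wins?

Round 1 first-place votes: Uma 6, Ivy 15, Grace 16. Grace and Ivy advance.
Runoff: Grace is ranked above Ivy on 16 ballots, Ivy above Grace on 21.

Ivy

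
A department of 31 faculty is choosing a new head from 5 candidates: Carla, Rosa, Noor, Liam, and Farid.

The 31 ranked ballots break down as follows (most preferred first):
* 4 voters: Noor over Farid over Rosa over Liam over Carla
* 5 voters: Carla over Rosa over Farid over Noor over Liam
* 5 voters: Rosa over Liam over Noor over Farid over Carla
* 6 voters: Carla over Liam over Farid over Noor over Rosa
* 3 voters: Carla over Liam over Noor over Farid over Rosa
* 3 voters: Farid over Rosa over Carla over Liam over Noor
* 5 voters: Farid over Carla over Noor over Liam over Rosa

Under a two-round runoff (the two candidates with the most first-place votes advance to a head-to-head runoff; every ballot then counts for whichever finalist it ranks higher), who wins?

Round 1 first-place votes: Carla 14, Rosa 5, Noor 4, Liam 0, Farid 8. Carla and Farid advance.
Runoff: Carla is ranked above Farid on 14 ballots, Farid above Carla on 17.

Farid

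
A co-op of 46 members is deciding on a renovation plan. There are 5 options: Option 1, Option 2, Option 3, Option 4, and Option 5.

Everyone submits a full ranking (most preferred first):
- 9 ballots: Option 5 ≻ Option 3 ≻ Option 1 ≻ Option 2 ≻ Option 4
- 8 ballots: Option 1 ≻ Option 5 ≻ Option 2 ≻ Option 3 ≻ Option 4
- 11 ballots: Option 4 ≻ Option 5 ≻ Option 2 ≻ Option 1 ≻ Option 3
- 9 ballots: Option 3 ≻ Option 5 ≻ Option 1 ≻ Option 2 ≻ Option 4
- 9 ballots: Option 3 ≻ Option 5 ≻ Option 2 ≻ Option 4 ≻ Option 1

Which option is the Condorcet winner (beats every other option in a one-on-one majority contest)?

Option 5 vs Option 1: 38–8
Option 5 vs Option 2: 46–0
Option 5 vs Option 3: 28–18
Option 5 vs Option 4: 35–11
Option 5 beats every other option.

Option 5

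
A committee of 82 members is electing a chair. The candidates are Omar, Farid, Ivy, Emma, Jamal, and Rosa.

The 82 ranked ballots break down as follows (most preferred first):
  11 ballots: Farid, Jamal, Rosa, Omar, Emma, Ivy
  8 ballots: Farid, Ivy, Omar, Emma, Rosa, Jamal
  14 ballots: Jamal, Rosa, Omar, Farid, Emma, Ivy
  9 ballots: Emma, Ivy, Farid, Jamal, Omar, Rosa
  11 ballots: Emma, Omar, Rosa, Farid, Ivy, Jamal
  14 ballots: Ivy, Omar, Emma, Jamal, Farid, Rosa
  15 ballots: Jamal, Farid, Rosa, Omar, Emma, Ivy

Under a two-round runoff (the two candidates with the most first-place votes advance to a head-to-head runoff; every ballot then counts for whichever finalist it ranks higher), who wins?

Round 1 first-place votes: Omar 0, Farid 19, Ivy 14, Emma 20, Jamal 29, Rosa 0. Jamal and Emma advance.
Runoff: Jamal is ranked above Emma on 40 ballots, Emma above Jamal on 42.

Emma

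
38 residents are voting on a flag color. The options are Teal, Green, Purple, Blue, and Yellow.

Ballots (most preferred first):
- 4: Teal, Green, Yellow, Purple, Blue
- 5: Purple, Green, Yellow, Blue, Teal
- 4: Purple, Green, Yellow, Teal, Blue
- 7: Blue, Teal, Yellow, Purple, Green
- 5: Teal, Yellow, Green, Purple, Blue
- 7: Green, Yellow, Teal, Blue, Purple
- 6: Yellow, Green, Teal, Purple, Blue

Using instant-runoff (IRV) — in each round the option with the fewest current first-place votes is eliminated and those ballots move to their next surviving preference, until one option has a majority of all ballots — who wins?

Green

Round 1: Teal 9, Green 7, Purple 9, Blue 7, Yellow 6. Yellow eliminated.
Round 2: Teal 9, Green 13, Purple 9, Blue 7. Blue eliminated.
Round 3: Teal 16, Green 13, Purple 9. Purple eliminated.
Round 4: Teal 16, Green 22. Green has a majority (≥20).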